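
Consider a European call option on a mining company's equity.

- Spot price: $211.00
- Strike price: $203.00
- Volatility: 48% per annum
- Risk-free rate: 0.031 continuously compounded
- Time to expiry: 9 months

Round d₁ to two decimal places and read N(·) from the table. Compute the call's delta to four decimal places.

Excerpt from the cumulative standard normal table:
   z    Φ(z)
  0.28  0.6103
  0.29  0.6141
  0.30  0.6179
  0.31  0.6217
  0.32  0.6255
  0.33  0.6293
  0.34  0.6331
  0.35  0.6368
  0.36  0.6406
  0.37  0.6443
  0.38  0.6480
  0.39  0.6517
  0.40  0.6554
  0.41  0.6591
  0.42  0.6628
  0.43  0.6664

0.6406

T = 0.75;  σ√T = 0.4157
d₁ = [ln(211/203) + (0.031 + ½·0.48²)·0.75] / (σ√T) = (0.0387 + 0.1096) / 0.4157 = 0.3568 which rounds to 0.36
N(d₁) = N(0.36) = 0.6406
Δ_call = N(d₁) = 0.6406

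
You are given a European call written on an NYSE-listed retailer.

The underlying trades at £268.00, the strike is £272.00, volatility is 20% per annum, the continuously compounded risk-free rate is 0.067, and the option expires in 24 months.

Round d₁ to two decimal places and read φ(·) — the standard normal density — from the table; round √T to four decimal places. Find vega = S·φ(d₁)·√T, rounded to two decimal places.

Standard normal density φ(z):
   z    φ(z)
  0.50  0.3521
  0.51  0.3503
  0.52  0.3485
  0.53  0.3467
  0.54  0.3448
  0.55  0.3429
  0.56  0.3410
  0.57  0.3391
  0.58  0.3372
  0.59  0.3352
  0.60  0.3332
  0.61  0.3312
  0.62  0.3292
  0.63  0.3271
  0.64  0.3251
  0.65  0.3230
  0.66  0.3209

σ√T = 0.2 × 1.4142 = 0.2828
d₁ = [ln(268/272) + (0.067 + ½·0.2²)·2] / (σ√T) = (-0.0148 + 0.1740) / 0.2828 = 0.5628 → 0.56
√T = √2 = 1.4142
φ(d₁) = φ(0.56) = 0.3410
vega = S·φ(d₁)·√T = 268·0.3410·1.4142 = 129.2409

129.24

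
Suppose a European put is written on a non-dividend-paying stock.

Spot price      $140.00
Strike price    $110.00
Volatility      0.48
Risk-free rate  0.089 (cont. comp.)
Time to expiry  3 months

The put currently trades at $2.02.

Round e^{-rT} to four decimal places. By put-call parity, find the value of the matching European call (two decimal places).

exp(−rT) = exp(−0.089·0.25) = 0.9780
Put-call parity: C − P = S − K·e^(−rT) = 140 − 110·0.9780 = 140 − 107.5800 = 32.4200
C = P + (C − P) = 2.02 + (32.4200) = 34.4400

$34.44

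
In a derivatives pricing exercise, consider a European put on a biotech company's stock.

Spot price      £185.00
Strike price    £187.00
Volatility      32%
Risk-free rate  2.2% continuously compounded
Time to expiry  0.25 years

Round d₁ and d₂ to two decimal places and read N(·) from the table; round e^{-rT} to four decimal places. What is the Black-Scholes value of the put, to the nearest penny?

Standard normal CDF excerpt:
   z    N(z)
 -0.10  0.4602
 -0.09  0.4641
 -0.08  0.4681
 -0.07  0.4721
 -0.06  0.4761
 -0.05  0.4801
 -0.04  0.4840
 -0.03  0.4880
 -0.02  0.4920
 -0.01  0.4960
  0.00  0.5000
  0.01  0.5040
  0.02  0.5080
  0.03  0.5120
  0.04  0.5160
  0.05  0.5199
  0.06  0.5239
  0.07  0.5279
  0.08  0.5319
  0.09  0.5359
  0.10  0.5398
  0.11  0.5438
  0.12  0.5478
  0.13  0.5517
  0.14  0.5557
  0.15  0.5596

σ√T = 0.32 × 0.5000 = 0.1600
ln(S/K) + (r + σ²/2)T = ln(185/187) + (0.022 + 0.32²/2)·0.25 = -0.0108 + 0.0183 = 0.0075
d₁ = 0.0075 / 0.1600 = 0.0472 ⇒ 0.05
d₂ = d₁ − σ√T = 0.0472 − 0.1600 = -0.1128 ⇒ -0.11
exp(−rT) = exp(−0.022·0.25) = 0.9945
N(−d₂) = N(0.11) = 0.5438;  N(−d₁) = N(-0.05) = 0.4801
P = 187·0.9945·0.5438 − 185·0.4801 = 101.1313 − 88.8185 = 12.3128

£12.31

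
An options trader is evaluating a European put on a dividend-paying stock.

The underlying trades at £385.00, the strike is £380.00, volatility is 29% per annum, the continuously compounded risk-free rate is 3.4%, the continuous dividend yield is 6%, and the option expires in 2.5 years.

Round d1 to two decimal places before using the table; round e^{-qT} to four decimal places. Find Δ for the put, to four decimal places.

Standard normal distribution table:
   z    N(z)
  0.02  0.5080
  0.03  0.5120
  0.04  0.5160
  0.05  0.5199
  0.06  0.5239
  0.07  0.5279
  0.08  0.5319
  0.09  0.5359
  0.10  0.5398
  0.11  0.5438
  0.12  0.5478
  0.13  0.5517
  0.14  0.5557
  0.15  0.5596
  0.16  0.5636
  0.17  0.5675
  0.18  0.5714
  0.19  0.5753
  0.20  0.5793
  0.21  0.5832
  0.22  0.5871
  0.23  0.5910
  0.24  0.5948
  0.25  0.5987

-0.3892

T = 2.5;  σ√T = 0.4585
d₁ = [ln(385/380) + (0.034 − 0.06 + 0.29²/2)·2.5] / 0.4585 = [0.0131 + 0.0401] / 0.4585 = 0.1160 → 0.12
N(d₁) = N(0.12) = 0.5478
Δ_put = e^(−qT)·(N(d₁) − 1) = 0.8607·(0.5478 − 1) = -0.3892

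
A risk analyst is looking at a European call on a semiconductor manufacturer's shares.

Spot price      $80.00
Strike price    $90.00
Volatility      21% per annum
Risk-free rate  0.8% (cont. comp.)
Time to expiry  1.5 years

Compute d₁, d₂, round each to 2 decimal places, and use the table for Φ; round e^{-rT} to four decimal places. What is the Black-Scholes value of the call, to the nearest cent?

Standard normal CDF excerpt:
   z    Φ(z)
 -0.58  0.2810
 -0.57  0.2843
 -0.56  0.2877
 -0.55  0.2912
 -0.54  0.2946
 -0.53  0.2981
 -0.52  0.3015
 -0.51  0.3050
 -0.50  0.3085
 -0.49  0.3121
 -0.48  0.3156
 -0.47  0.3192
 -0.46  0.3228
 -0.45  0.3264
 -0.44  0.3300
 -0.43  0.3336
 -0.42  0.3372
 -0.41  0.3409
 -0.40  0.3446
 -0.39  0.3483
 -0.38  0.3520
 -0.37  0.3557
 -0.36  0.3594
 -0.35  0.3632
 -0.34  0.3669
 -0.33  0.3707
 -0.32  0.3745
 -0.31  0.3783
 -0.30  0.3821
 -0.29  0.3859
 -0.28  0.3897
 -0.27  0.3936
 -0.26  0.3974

$4.98

σ√T = 0.21·√1.5 = 0.2572
d₁ = [ln(80/90) + (0.008 + ½·0.21²)·1.5] / (σ√T) = (-0.1178 + 0.0451) / 0.2572 = -0.2827 which rounds to -0.28
d₂ = -0.2827 − 0.2572 = -0.5399 which rounds to -0.54
exp(−rT) = exp(−0.008·1.5) = 0.9881
C = 80·N(-0.28) − 90·0.9881·N(-0.54) = 80·0.3897 − 90·0.9881·0.2946 = 31.1760 − 26.1985 = 4.9775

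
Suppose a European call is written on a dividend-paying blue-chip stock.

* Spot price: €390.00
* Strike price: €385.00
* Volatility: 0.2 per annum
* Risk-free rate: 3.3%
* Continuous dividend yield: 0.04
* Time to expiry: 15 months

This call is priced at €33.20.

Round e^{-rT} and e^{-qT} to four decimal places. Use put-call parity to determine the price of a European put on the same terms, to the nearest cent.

€31.68

e^(−qT) = e^(−0.04·1.25) = 0.9512;  e^(−rT) = e^(−0.033·1.25) = 0.9596
Put-call parity: C − P = S·e^(−qT) − K·e^(−rT) = 390·0.9512 − 385·0.9596 = 370.9680 − 369.4460 = 1.5220
P = C − (C − P) = 33.20 − (1.5220) = 31.6780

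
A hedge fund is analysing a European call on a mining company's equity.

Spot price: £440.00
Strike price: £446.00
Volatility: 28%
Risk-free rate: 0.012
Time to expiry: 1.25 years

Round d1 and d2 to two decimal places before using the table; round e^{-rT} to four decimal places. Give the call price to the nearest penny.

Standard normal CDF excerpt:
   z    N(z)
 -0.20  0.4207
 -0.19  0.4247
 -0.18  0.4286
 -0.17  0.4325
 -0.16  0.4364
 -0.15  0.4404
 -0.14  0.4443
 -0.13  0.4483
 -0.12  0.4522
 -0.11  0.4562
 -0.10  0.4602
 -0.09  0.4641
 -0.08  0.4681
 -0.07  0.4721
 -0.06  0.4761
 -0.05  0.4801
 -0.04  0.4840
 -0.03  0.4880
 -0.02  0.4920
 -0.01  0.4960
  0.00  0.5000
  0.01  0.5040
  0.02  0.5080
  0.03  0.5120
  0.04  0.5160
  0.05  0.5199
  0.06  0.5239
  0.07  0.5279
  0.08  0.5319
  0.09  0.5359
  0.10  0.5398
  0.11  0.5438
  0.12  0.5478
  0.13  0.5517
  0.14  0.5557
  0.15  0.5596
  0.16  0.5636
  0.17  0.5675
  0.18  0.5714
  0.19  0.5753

T = 1.25;  σ√T = 0.3130
ln(S/K) + (r + σ²/2)T = ln(440/446) + (0.012 + 0.28²/2)·1.25 = -0.0135 + 0.0640 = 0.0505
d₁ = 0.0505 / 0.3130 = 0.1612 ≈ 0.16
d₂ = d₁ − σ√T = 0.1612 − 0.3130 = -0.1519 ≈ -0.15
e^(−rT) = e^(−0.012·1.25) = 0.9851
C = 440·N(0.16) − 446·0.9851·N(-0.15) = 440·0.5636 − 446·0.9851·0.4404 = 247.9840 − 193.4918 = 54.4922

£54.49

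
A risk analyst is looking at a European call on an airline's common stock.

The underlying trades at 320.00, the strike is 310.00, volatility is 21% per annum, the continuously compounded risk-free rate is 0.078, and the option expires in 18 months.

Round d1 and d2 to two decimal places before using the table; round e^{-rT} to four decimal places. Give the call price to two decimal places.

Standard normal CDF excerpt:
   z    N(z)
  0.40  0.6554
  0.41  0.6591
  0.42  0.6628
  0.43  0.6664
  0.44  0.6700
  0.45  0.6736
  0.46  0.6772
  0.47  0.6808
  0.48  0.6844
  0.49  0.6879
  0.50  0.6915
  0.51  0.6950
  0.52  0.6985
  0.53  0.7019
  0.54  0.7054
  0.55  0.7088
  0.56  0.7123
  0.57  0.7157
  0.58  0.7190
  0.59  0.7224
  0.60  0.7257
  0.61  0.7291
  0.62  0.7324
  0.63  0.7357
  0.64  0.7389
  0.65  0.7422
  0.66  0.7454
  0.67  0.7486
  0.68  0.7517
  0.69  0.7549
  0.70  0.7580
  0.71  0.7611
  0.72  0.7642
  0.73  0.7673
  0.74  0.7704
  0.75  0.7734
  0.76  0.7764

T = 1.5;  σ√T = 0.2572
d₁ = [ln(320/310) + (0.078 + 0.21²/2)·1.5] / 0.2572 = [0.0317 + 0.1501] / 0.2572 = 0.7069 which rounds to 0.71
d₂ = d₁ − σ√T = 0.7069 − 0.2572 = 0.4497 which rounds to 0.45
e^(−rT) = e^(−0.078·1.5) = 0.8896
N(d₁) = N(0.71) = 0.7611;  N(d₂) = N(0.45) = 0.6736
C = 320·0.7611 − 310·0.8896·0.6736 = 243.5520 − 185.7627 = 57.7893

57.79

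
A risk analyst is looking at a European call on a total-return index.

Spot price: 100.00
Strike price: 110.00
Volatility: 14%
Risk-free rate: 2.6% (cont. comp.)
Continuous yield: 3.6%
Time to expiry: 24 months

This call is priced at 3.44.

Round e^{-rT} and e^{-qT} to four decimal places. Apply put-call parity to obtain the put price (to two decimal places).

14.81

exp(−qT) = exp(−0.036·2) = 0.9305;  exp(−rT) = exp(−0.026·2) = 0.9493
Put-call parity: C − P = S·e^(−qT) − K·e^(−rT) = 100·0.9305 − 110·0.9493 = 93.0500 − 104.4230 = -11.3730
P = C − (C − P) = 3.44 − (-11.3730) = 14.8130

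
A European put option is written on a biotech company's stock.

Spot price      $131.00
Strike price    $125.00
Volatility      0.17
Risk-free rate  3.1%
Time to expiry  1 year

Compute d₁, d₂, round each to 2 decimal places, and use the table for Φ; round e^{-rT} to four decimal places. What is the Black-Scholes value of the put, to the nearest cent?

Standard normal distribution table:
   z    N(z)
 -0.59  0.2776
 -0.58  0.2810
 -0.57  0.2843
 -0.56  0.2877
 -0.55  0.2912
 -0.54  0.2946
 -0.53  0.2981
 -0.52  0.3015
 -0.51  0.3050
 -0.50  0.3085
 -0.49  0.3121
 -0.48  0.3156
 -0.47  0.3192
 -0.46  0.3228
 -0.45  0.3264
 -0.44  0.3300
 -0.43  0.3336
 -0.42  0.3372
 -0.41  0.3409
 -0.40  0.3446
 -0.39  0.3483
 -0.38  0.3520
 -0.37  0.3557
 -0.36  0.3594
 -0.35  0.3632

σ√T = 0.17 × 1.0000 = 0.1700
d₁ = [ln(131/125) + (0.031 + 0.17²/2)·1] / 0.1700 = [0.0469 + 0.0455] / 0.1700 = 0.5431 ≈ 0.54
d₂ = d₁ − σ√T = 0.5431 − 0.1700 = 0.3731 ≈ 0.37
e^(−rT) = e^(−0.031·1) = 0.9695
N(−d₂) = N(-0.37) = 0.3557;  N(−d₁) = N(-0.54) = 0.2946
P = 125·0.9695·0.3557 − 131·0.2946 = 43.1064 − 38.5926 = 4.5138

$4.51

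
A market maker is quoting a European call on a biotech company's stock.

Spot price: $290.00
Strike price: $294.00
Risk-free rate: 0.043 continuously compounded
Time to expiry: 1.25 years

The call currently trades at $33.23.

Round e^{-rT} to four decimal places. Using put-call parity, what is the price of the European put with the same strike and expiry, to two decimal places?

e^(−rT) = e^(−0.043·1.25) = 0.9477
Put-call parity: C − P = S − K·e^(−rT) = 290 − 294·0.9477 = 290 − 278.6238 = 11.3762
P = C − (C − P) = 33.23 − (11.3762) = 21.8538

$21.85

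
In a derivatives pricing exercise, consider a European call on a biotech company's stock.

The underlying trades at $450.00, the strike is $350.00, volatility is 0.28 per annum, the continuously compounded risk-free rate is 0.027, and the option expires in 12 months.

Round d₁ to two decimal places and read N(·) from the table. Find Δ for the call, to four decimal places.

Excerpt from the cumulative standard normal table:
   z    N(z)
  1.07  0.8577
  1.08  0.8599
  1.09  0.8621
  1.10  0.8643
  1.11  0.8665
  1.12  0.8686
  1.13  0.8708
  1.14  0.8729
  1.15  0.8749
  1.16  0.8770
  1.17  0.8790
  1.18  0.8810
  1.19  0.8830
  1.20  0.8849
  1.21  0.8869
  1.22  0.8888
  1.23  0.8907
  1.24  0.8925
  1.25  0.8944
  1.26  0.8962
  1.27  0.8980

0.8708

T = 1;  σ√T = 0.2800
ln(S/K) + (r + σ²/2)T = ln(450/350) + (0.027 + 0.28²/2)·1 = 0.2513 + 0.0662 = 0.3175
d₁ = 0.3175 / 0.2800 = 1.1340 → 1.13
N(d₁) = N(1.13) = 0.8708
Δ_call = N(d₁) = 0.8708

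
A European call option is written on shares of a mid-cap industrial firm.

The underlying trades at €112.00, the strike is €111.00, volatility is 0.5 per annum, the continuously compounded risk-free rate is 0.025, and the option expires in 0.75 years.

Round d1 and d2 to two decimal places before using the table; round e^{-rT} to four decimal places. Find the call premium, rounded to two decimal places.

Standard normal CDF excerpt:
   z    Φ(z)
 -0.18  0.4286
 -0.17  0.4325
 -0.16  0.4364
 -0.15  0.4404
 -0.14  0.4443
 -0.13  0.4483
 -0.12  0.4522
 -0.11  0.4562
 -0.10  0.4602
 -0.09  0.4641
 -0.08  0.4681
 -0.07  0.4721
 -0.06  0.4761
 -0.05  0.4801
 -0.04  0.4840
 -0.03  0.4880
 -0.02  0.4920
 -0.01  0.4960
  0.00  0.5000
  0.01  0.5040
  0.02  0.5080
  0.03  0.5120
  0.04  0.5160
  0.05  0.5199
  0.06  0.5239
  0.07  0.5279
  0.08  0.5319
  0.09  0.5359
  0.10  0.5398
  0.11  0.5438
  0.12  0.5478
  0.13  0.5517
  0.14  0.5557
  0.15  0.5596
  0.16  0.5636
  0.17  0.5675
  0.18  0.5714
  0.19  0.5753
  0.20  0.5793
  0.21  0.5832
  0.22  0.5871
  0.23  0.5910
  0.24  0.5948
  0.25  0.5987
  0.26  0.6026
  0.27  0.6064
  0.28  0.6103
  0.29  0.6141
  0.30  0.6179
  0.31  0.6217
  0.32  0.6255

€20.38

σ√T = 0.5 × 0.8660 = 0.4330
d₁ = [ln(112/111) + (0.025 + ½·0.5²)·0.75] / (σ√T) = (0.0090 + 0.1125) / 0.4330 = 0.2805 → 0.28
d₂ = 0.2805 − 0.4330 = -0.1525 → -0.15
exp(−rT) = exp(−0.025·0.75) = 0.9814
N(d₁) = N(0.28) = 0.6103;  N(d₂) = N(-0.15) = 0.4404
C = 112·0.6103 − 111·0.9814·0.4404 = 68.3536 − 47.9752 = 20.3784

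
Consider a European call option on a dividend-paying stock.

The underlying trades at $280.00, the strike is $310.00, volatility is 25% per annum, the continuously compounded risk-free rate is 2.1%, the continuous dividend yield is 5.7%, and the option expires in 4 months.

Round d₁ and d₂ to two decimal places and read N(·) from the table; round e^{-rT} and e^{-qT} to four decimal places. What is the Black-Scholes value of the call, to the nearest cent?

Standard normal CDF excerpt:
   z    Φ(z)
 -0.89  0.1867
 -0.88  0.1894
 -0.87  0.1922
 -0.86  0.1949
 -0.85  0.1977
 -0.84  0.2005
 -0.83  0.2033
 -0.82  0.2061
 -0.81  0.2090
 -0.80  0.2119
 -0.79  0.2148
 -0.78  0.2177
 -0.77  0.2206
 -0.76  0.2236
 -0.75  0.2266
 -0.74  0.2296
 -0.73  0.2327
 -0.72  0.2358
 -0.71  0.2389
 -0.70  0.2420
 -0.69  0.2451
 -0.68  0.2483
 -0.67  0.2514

$4.79

σ√T = 0.25 × 0.5774 = 0.1443
d₁ = [ln(280/310) + (0.021 − 0.057 + 0.25²/2)·0.3333] / 0.1443 = [-0.1018 − 0.0016] / 0.1443 = -0.7161 which rounds to -0.72
d₂ = d₁ − σ√T = -0.7161 − 0.1443 = -0.8605 which rounds to -0.86
exp(−qT) = exp(−0.057·0.3333) = 0.9812;  exp(−rT) = exp(−0.021·0.3333) = 0.9930
C = 280·0.9812·N(-0.72) − 310·0.9930·N(-0.86) = 280·0.9812·0.2358 − 310·0.9930·0.1949 = 64.7827 − 59.9961 = 4.7867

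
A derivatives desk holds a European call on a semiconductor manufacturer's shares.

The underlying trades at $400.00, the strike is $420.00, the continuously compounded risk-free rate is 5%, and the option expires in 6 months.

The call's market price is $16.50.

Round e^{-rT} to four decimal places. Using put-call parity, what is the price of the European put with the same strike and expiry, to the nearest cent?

$26.13

exp(−rT) = exp(−0.05·0.5) = 0.9753
Put-call parity: C − P = S − K·e^(−rT) = 400 − 420·0.9753 = 400 − 409.6260 = -9.6260
P = C − (C − P) = 16.50 − (-9.6260) = 26.1260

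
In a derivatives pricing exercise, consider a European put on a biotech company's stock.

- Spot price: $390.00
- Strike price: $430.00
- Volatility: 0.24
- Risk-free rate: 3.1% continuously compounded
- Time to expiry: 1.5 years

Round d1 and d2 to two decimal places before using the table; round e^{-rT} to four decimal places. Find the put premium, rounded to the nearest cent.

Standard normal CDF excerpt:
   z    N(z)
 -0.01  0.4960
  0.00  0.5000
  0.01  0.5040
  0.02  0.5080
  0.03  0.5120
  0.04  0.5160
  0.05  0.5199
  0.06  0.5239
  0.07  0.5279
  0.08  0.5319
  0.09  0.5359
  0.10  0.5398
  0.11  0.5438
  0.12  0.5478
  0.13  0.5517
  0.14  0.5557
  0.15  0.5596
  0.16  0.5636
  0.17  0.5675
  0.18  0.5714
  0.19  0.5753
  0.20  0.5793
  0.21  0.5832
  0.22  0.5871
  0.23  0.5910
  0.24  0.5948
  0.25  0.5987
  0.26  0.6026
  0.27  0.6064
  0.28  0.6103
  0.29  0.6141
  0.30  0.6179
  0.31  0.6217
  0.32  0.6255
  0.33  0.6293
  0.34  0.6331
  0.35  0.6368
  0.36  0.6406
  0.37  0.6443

$57.07

σ√T = 0.24·√1.5 = 0.2939
ln(S/K) + (r + σ²/2)T = ln(390/430) + (0.031 + 0.24²/2)·1.5 = -0.0976 + 0.0897 = -0.0079
d₁ = -0.0079 / 0.2939 = -0.0270 ⇒ -0.03
d₂ = d₁ − σ√T = -0.0270 − 0.2939 = -0.3209 ⇒ -0.32
e^(−rT) = e^(−0.031·1.5) = 0.9546
N(−d₂) = N(0.32) = 0.6255;  N(−d₁) = N(0.03) = 0.5120
P = 430·0.9546·0.6255 − 390·0.5120 = 256.7540 − 199.6800 = 57.0740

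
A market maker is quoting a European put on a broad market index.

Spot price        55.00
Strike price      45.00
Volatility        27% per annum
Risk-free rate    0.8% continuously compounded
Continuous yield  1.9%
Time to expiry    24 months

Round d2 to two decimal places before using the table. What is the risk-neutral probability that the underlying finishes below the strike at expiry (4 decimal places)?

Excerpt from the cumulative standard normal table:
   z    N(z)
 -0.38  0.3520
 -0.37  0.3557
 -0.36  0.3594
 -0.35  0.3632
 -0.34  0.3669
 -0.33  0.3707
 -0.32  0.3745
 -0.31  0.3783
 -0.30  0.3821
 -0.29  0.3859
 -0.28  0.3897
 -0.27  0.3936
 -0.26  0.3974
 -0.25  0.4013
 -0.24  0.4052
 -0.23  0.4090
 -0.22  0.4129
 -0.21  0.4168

σ√T = 0.27·√2 = 0.3818
ln(S/K) + (r − q + σ²/2)T = ln(55/45) + (0.008 − 0.019 + 0.27²/2)·2 = 0.2007 + 0.0509 = 0.2516
d₁ = 0.2516 / 0.3818 = 0.6588 which rounds to 0.66
d₂ = d₁ − σ√T = 0.6588 − 0.3818 = 0.2770 which rounds to 0.28
Risk-neutral Pr[S_T < K] = N(−d₂) = N(-0.28) = 0.3897

0.3897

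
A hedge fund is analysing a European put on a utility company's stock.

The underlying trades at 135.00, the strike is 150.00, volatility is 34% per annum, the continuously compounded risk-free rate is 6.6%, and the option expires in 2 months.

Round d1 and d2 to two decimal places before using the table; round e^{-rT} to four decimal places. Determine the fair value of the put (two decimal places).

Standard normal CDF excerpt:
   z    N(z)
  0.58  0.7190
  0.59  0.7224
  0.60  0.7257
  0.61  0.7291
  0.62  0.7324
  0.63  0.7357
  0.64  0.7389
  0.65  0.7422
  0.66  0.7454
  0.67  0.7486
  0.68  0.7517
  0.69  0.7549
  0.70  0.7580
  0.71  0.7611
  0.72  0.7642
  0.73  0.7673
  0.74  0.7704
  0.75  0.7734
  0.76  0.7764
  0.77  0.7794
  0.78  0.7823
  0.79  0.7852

16.32

σ√T = 0.34·√0.1667 = 0.1388
d₁ = [ln(135/150) + (0.066 + 0.34²/2)·0.1667] / 0.1388 = [-0.1054 + 0.0206] / 0.1388 = -0.6104 → -0.61
d₂ = d₁ − σ√T = -0.6104 − 0.1388 = -0.7492 → -0.75
exp(−rT) = exp(−0.066·0.1667) = 0.9891
P = 150·0.9891·N(0.75) − 135·N(0.61) = 150·0.9891·0.7734 − 135·0.7291 = 114.7455 − 98.4285 = 16.3170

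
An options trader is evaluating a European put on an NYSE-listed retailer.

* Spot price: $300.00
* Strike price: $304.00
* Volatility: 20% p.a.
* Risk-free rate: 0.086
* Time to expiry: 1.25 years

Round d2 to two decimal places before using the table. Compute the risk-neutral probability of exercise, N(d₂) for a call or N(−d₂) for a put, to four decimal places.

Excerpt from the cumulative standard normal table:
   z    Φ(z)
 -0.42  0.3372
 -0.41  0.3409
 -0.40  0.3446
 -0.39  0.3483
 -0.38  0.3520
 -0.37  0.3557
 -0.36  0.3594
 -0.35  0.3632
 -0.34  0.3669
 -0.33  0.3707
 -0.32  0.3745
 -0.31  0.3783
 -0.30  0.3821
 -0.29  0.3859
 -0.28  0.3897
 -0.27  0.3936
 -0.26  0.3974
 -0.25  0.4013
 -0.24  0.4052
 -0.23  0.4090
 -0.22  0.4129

σ√T = 0.2 × 1.1180 = 0.2236
d₁ = [ln(300/304) + (0.086 + 0.2²/2)·1.25] / 0.2236 = [-0.0132 + 0.1325] / 0.2236 = 0.5333 ≈ 0.53
d₂ = d₁ − σ√T = 0.5333 − 0.2236 = 0.3097 ≈ 0.31
Pr(exercise) under Q = N(−d₂) = N(-0.31) = 0.3783

0.3783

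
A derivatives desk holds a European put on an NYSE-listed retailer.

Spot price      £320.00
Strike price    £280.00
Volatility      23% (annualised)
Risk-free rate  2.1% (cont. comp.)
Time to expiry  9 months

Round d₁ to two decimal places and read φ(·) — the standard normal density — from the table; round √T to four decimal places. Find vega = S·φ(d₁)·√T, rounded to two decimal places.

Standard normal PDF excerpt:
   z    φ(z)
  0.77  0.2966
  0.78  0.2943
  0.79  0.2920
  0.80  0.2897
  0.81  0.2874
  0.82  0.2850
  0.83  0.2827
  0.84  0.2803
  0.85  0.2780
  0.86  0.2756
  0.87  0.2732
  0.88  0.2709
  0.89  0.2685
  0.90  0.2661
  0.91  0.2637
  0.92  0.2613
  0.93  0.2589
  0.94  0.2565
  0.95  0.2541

77.04

σ√T = 0.23 × 0.8660 = 0.1992
d₁ = [ln(320/280) + (0.021 + 0.23²/2)·0.75] / 0.1992 = [0.1335 + 0.0356] / 0.1992 = 0.8491 which rounds to 0.85
√T = √0.75 = 0.8660
φ(d₁) = φ(0.85) = 0.2780
vega = S·φ(d₁)·√T = 320·0.2780·0.8660 = 77.0394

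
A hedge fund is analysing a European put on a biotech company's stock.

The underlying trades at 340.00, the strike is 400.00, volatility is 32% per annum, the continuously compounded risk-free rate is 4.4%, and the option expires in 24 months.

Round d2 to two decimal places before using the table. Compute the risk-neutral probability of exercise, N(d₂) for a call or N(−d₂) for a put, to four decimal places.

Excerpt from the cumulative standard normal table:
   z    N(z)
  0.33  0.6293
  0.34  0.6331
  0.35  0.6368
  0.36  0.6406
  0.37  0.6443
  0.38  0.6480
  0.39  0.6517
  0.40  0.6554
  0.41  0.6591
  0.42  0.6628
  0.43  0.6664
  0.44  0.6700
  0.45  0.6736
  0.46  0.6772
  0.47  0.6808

0.6517

T = 2;  σ√T = 0.4525
ln(S/K) + (r + σ²/2)T = ln(340/400) + (0.044 + 0.32²/2)·2 = -0.1625 + 0.1904 = 0.0279
d₁ = 0.0279 / 0.4525 = 0.0616 → 0.06
d₂ = d₁ − σ√T = 0.0616 − 0.4525 = -0.3909 → -0.39
Pr(exercise) under Q = N(−d₂) = N(0.39) = 0.6517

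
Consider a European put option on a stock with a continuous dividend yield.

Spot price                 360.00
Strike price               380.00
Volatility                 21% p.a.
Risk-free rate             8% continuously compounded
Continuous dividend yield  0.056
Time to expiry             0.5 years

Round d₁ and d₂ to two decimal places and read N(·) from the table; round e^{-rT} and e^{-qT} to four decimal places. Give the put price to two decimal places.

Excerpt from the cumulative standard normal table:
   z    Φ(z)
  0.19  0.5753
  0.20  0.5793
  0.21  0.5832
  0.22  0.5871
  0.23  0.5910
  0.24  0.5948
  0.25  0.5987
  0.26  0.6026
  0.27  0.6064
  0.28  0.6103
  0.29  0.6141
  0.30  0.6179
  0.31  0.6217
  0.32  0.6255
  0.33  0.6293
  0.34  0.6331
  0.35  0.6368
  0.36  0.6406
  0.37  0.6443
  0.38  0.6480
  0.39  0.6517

29.73

σ√T = 0.21 × 0.7071 = 0.1485
d₁ = [ln(360/380) + (0.08 − 0.056 + ½·0.21²)·0.5] / (σ√T) = (-0.0541 + 0.0230) / 0.1485 = -0.2090 which rounds to -0.21
d₂ = -0.2090 − 0.1485 = -0.3575 which rounds to -0.36
e^(−qT) = e^(−0.056·0.5) = 0.9724;  e^(−rT) = e^(−0.08·0.5) = 0.9608
N(−d₂) = N(0.36) = 0.6406;  N(−d₁) = N(0.21) = 0.5832
P = 380·0.9608·0.6406 − 360·0.9724·0.5832 = 233.8856 − 204.1573 = 29.7283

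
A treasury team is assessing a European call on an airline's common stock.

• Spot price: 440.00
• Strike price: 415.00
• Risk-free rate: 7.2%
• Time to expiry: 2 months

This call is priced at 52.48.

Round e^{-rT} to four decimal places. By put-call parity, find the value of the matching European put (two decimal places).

exp(−rT) = exp(−0.072·0.1667) = 0.9881
Put-call parity: C − P = S − K·e^(−rT) = 440 − 415·0.9881 = 440 − 410.0615 = 29.9385
P = C − (C − P) = 52.48 − (29.9385) = 22.5415

22.54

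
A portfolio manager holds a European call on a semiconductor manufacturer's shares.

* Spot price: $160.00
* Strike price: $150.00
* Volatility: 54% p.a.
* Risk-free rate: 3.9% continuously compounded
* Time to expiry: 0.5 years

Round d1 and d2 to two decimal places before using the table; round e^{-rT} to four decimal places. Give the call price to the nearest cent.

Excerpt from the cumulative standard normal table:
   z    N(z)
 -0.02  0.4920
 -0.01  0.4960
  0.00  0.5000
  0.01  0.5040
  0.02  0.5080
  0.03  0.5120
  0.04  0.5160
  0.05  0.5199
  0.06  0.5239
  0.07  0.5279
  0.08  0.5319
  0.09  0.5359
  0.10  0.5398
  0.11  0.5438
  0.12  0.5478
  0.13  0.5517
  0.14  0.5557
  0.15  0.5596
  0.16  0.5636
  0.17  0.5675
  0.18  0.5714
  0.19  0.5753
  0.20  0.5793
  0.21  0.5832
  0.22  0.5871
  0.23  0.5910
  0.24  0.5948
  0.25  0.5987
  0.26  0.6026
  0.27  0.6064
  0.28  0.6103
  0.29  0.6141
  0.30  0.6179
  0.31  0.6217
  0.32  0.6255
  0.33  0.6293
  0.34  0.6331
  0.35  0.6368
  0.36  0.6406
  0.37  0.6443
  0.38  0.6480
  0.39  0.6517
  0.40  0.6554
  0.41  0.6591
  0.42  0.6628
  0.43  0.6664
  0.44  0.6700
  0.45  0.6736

$30.14

σ√T = 0.54·√0.5 = 0.3818
d₁ = [ln(160/150) + (0.039 + 0.54²/2)·0.5] / 0.3818 = [0.0645 + 0.0924] / 0.3818 = 0.4110 ≈ 0.41
d₂ = d₁ − σ√T = 0.4110 − 0.3818 = 0.0292 ≈ 0.03
exp(−rT) = exp(−0.039·0.5) = 0.9807
N(d₁) = N(0.41) = 0.6591;  N(d₂) = N(0.03) = 0.5120
C = 160·0.6591 − 150·0.9807·0.5120 = 105.4560 − 75.3178 = 30.1382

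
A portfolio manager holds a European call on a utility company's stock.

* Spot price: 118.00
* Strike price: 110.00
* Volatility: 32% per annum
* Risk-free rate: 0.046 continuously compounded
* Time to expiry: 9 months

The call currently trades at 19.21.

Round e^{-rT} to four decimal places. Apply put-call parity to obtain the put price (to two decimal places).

e^(−rT) = e^(−0.046·0.75) = 0.9661
Put-call parity: C − P = S − K·e^(−rT) = 118 − 110·0.9661 = 118 − 106.2710 = 11.7290
P = C − (C − P) = 19.21 − (11.7290) = 7.4810

7.48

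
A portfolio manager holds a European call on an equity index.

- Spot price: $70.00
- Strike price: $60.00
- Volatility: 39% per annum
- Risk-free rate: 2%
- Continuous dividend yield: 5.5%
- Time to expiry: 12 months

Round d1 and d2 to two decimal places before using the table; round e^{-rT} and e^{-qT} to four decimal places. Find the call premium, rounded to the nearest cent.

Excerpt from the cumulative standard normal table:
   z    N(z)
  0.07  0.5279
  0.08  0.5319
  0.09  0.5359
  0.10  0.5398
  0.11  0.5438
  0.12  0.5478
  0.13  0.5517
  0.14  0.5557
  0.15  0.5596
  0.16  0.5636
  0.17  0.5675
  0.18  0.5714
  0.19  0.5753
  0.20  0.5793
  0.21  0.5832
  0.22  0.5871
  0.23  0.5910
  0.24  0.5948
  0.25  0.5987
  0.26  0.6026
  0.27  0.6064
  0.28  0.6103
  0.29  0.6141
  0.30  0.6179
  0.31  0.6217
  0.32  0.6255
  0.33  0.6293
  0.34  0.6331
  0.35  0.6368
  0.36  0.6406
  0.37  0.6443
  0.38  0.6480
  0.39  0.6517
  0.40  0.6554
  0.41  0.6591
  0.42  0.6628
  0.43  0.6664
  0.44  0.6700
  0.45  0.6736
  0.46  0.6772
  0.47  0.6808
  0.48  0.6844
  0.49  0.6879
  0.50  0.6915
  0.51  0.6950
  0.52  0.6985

T = 1;  σ√T = 0.3900
d₁ = [ln(70/60) + (0.02 − 0.055 + 0.39²/2)·1] / 0.3900 = [0.1542 + 0.0411] / 0.3900 = 0.5005 ≈ 0.50
d₂ = d₁ − σ√T = 0.5005 − 0.3900 = 0.1105 ≈ 0.11
e^(−qT) = e^(−0.055·1) = 0.9465;  e^(−rT) = e^(−0.02·1) = 0.9802
C = 70·0.9465·N(0.50) − 60·0.9802·N(0.11) = 70·0.9465·0.6915 − 60·0.9802·0.5438 = 45.8153 − 31.9820 = 13.8334

$13.83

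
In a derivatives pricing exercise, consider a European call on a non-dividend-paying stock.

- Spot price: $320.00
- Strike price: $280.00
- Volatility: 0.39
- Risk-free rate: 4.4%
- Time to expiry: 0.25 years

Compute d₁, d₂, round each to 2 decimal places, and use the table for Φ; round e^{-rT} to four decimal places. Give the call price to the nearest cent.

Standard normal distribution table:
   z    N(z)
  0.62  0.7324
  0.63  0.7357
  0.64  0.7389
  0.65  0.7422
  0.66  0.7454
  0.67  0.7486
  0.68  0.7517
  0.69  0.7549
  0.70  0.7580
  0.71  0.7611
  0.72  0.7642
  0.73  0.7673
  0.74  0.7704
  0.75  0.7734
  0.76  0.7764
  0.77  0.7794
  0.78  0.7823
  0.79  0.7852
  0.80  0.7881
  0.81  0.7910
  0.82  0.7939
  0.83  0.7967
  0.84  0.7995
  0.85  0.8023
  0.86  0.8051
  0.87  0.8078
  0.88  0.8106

$51.20

σ√T = 0.39 × 0.5000 = 0.1950
ln(S/K) + (r + σ²/2)T = ln(320/280) + (0.044 + 0.39²/2)·0.25 = 0.1335 + 0.0300 = 0.1635
d₁ = 0.1635 / 0.1950 = 0.8387 ≈ 0.84
d₂ = d₁ − σ√T = 0.8387 − 0.1950 = 0.6437 ≈ 0.64
e^(−rT) = e^(−0.044·0.25) = 0.9891
C = 320·N(0.84) − 280·0.9891·N(0.64) = 320·0.7995 − 280·0.9891·0.7389 = 255.8400 − 204.6369 = 51.2031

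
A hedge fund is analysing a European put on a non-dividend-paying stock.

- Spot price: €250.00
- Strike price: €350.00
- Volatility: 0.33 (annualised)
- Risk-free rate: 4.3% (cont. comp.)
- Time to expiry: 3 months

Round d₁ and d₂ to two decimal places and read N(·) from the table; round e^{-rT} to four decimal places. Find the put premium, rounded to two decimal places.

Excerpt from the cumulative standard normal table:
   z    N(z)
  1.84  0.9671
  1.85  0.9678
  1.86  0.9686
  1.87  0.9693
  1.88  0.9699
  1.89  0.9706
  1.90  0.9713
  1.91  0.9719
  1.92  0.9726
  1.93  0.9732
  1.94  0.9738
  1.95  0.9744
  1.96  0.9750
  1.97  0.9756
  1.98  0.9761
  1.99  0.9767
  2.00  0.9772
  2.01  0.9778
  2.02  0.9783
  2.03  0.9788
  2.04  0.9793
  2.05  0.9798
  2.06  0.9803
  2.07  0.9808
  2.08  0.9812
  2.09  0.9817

T = 0.25;  σ√T = 0.1650
d₁ = [ln(250/350) + (0.043 + 0.33²/2)·0.25] / 0.1650 = [-0.3365 + 0.0244] / 0.1650 = -1.8916 which rounds to -1.89
d₂ = d₁ − σ√T = -1.8916 − 0.1650 = -2.0566 which rounds to -2.06
e^(−rT) = e^(−0.043·0.25) = 0.9893
N(−d₂) = N(2.06) = 0.9803;  N(−d₁) = N(1.89) = 0.9706
P = 350·0.9893·0.9803 − 250·0.9706 = 339.4338 − 242.6500 = 96.7838

€96.78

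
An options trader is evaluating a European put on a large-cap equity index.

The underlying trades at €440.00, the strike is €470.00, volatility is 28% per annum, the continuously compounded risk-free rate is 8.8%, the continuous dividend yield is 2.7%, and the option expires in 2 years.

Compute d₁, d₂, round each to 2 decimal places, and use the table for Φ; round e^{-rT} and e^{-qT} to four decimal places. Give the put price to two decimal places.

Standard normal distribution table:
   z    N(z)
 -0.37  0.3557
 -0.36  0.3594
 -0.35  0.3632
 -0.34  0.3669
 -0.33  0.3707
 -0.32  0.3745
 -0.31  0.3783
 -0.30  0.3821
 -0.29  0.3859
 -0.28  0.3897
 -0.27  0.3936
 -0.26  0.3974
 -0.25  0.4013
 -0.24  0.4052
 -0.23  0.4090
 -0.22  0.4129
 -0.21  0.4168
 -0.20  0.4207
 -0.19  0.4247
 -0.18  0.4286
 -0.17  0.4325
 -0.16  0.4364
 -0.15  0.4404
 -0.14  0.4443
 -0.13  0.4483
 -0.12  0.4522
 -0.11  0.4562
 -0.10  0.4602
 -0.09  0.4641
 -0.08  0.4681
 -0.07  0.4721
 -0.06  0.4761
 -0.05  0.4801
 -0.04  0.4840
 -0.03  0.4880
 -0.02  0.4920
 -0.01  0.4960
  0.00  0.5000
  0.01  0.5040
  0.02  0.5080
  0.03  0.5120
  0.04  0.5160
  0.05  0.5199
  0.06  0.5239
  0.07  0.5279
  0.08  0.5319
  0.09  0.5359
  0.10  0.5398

€53.55

σ√T = 0.28·√2 = 0.3960
d₁ = [ln(440/470) + (0.088 − 0.027 + ½·0.28²)·2] / (σ√T) = (-0.0660 + 0.2004) / 0.3960 = 0.3395 which rounds to 0.34
d₂ = 0.3395 − 0.3960 = -0.0565 which rounds to -0.06
exp(−qT) = exp(−0.027·2) = 0.9474;  exp(−rT) = exp(−0.088·2) = 0.8386
P = 470·0.8386·N(0.06) − 440·0.9474·N(-0.34) = 470·0.8386·0.5239 − 440·0.9474·0.3669 = 206.4910 − 152.9445 = 53.5465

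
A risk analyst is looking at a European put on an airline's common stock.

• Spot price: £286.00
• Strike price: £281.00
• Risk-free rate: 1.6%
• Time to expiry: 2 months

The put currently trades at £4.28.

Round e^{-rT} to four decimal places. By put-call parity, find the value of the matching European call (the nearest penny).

e^(−rT) = e^(−0.016·0.1667) = 0.9973
Put-call parity: C − P = S − K·e^(−rT) = 286 − 281·0.9973 = 286 − 280.2413 = 5.7587
C = P + (C − P) = 4.28 + (5.7587) = 10.0387

£10.04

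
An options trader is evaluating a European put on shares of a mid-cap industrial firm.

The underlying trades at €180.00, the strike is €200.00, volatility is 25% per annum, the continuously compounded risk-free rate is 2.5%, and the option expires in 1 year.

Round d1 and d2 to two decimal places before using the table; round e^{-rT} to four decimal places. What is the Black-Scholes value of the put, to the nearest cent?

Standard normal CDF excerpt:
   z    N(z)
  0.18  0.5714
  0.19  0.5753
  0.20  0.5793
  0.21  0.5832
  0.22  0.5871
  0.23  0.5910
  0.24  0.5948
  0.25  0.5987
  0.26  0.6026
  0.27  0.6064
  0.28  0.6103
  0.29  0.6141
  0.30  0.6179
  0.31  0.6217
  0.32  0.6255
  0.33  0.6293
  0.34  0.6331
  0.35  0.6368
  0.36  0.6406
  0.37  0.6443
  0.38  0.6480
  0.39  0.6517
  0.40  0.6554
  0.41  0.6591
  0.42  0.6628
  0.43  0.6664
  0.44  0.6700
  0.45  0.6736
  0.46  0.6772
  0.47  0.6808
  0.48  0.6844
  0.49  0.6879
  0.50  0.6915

σ√T = 0.25 × 1.0000 = 0.2500
d₁ = [ln(180/200) + (0.025 + 0.25²/2)·1] / 0.2500 = [-0.1054 + 0.0563] / 0.2500 = -0.1964 ≈ -0.20
d₂ = d₁ − σ√T = -0.1964 − 0.2500 = -0.4464 ≈ -0.45
e^(−rT) = e^(−0.025·1) = 0.9753
N(−d₂) = N(0.45) = 0.6736;  N(−d₁) = N(0.20) = 0.5793
P = 200·0.9753·0.6736 − 180·0.5793 = 131.3924 − 104.2740 = 27.1184

€27.12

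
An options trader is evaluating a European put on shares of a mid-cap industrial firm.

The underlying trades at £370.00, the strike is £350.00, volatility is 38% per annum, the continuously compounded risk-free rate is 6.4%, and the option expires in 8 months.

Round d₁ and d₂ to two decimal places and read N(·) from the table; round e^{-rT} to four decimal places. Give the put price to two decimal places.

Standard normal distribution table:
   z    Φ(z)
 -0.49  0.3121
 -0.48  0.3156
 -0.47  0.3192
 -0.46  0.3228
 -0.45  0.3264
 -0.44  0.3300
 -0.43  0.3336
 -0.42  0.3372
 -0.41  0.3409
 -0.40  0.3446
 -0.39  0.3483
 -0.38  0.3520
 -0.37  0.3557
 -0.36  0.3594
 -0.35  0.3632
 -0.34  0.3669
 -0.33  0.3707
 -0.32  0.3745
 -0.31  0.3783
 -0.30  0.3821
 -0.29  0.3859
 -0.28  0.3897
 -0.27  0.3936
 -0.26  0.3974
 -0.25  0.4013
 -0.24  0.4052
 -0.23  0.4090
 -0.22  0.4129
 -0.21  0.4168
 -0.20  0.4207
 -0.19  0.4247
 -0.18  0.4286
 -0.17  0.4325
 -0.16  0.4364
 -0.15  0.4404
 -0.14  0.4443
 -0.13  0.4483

σ√T = 0.38·√0.6667 = 0.3103
d₁ = [ln(370/350) + (0.064 + 0.38²/2)·0.6667] / 0.3103 = [0.0556 + 0.0908] / 0.3103 = 0.4718 → 0.47
d₂ = d₁ − σ√T = 0.4718 − 0.3103 = 0.1615 → 0.16
exp(−rT) = exp(−0.064·0.6667) = 0.9582
N(−d₂) = N(-0.16) = 0.4364;  N(−d₁) = N(-0.47) = 0.3192
P = 350·0.9582·0.4364 − 370·0.3192 = 146.3555 − 118.1040 = 28.2515

£28.25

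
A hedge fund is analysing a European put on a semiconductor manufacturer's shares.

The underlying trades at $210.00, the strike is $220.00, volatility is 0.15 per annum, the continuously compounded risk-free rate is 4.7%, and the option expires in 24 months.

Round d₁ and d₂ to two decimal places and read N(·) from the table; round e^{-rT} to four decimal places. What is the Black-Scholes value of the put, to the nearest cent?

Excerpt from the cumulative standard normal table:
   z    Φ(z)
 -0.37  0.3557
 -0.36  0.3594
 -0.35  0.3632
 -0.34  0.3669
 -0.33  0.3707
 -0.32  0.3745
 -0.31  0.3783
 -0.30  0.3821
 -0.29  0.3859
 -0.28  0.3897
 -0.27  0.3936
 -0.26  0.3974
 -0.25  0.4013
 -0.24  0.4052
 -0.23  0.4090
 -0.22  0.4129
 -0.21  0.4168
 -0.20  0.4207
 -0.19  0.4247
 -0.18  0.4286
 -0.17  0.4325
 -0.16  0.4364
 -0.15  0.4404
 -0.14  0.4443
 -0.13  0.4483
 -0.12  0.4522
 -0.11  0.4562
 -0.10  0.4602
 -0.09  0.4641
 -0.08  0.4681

σ√T = 0.15·√2 = 0.2121
d₁ = [ln(210/220) + (0.047 + ½·0.15²)·2] / (σ√T) = (-0.0465 + 0.1165) / 0.2121 = 0.3299 which rounds to 0.33
d₂ = 0.3299 − 0.2121 = 0.1178 which rounds to 0.12
exp(−rT) = exp(−0.047·2) = 0.9103
N(−d₂) = N(-0.12) = 0.4522;  N(−d₁) = N(-0.33) = 0.3707
P = 220·0.9103·0.4522 − 210·0.3707 = 90.5603 − 77.8470 = 12.7133

$12.71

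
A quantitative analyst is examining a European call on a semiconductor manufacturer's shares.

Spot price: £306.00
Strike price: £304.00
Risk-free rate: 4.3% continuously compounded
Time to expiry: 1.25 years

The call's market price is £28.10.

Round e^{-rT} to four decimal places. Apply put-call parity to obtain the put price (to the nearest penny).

£10.20

exp(−rT) = exp(−0.043·1.25) = 0.9477
Put-call parity: C − P = S − K·e^(−rT) = 306 − 304·0.9477 = 306 − 288.1008 = 17.8992
P = C − (C − P) = 28.10 − (17.8992) = 10.2008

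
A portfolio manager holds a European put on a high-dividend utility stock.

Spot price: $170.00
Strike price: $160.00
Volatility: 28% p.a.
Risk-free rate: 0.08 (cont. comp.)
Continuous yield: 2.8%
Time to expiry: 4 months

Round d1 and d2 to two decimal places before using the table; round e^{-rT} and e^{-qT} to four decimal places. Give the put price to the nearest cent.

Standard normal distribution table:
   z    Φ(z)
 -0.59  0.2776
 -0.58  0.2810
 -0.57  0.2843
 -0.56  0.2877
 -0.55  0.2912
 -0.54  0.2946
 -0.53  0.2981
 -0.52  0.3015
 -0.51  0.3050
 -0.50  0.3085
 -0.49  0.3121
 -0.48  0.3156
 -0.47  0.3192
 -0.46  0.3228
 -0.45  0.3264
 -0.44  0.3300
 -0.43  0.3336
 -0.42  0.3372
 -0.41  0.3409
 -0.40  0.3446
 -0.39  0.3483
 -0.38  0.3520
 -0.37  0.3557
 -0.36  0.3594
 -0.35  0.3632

T = 0.3333;  σ√T = 0.1617
d₁ = [ln(170/160) + (0.08 − 0.028 + 0.28²/2)·0.3333] / 0.1617 = [0.0606 + 0.0304] / 0.1617 = 0.5631 ≈ 0.56
d₂ = d₁ − σ√T = 0.5631 − 0.1617 = 0.4014 ≈ 0.40
exp(−qT) = exp(−0.028·0.3333) = 0.9907;  exp(−rT) = exp(−0.08·0.3333) = 0.9737
P = 160·0.9737·N(-0.40) − 170·0.9907·N(-0.56) = 160·0.9737·0.3446 − 170·0.9907·0.2877 = 53.6859 − 48.4541 = 5.2318

$5.23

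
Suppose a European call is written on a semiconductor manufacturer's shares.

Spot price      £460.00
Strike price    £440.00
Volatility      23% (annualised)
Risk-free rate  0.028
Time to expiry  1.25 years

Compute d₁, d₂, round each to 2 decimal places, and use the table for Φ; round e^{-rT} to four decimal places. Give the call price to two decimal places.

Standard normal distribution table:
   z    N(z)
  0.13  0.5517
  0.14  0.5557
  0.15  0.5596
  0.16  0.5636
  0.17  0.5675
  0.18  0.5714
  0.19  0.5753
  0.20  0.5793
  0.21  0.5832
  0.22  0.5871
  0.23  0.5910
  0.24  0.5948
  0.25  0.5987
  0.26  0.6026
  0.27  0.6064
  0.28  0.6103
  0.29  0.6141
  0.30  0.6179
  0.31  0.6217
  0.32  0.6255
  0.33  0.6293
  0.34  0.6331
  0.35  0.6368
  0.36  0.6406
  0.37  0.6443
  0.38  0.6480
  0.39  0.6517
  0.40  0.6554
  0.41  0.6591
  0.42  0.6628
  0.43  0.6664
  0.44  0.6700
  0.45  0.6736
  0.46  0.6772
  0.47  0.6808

£65.43

T = 1.25;  σ√T = 0.2571
d₁ = [ln(460/440) + (0.028 + ½·0.23²)·1.25] / (σ√T) = (0.0445 + 0.0681) / 0.2571 = 0.4375 → 0.44
d₂ = 0.4375 − 0.2571 = 0.1804 → 0.18
exp(−rT) = exp(−0.028·1.25) = 0.9656
C = 460·N(0.44) − 440·0.9656·N(0.18) = 460·0.6700 − 440·0.9656·0.5714 = 308.2000 − 242.7673 = 65.4327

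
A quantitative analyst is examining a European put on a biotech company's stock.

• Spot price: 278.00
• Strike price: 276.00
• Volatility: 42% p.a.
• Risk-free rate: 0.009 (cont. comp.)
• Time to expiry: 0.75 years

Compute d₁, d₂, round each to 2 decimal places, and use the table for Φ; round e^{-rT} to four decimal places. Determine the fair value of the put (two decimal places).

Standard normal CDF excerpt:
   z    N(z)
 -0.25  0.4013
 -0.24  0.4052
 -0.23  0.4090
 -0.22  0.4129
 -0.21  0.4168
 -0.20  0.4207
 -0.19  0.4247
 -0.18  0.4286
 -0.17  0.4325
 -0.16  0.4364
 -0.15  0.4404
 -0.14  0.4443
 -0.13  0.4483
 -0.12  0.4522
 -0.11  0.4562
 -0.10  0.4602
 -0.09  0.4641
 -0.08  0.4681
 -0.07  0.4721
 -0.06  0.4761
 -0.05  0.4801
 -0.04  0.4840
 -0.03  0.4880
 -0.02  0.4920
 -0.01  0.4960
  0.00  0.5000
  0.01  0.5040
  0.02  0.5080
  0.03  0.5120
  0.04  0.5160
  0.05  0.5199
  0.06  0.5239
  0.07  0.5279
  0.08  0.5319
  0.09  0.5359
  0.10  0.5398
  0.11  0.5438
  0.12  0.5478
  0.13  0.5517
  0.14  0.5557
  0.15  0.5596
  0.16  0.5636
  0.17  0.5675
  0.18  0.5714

37.56

σ√T = 0.42 × 0.8660 = 0.3637
ln(S/K) + (r + σ²/2)T = ln(278/276) + (0.009 + 0.42²/2)·0.75 = 0.0072 + 0.0729 = 0.0801
d₁ = 0.0801 / 0.3637 = 0.2203 which rounds to 0.22
d₂ = d₁ − σ√T = 0.2203 − 0.3637 = -0.1435 which rounds to -0.14
exp(−rT) = exp(−0.009·0.75) = 0.9933
N(−d₂) = N(0.14) = 0.5557;  N(−d₁) = N(-0.22) = 0.4129
P = 276·0.9933·0.5557 − 278·0.4129 = 152.3456 − 114.7862 = 37.5594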